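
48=48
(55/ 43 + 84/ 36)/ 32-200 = -412567/ 2064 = -199.89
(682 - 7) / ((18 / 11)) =825 / 2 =412.50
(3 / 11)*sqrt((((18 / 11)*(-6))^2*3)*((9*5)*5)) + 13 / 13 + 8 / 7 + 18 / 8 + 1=151 / 28 + 4860*sqrt(3) / 121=74.96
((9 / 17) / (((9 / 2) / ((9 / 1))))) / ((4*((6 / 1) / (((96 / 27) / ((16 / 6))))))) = 1 / 17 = 0.06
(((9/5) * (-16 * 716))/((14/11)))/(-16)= 35442/35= 1012.63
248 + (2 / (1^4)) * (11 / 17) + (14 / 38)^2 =1530751 / 6137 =249.43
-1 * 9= -9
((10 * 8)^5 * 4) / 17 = 13107200000 / 17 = 771011764.71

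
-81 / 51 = -27 / 17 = -1.59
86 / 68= 1.26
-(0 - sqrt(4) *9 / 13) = 18 / 13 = 1.38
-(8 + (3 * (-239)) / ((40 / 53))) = 37681 / 40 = 942.02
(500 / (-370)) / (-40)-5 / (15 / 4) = -577 / 444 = -1.30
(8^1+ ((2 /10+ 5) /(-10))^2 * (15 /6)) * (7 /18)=1687 /500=3.37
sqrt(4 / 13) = 2 * sqrt(13) / 13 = 0.55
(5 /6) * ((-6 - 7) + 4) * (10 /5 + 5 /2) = -135 /4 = -33.75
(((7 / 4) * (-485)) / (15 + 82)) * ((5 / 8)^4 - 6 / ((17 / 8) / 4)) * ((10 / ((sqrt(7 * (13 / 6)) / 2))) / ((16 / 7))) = 135766225 * sqrt(546) / 14483456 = 219.04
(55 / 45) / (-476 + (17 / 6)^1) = -22 / 8517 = -0.00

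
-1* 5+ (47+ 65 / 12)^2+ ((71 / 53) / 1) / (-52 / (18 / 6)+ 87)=4374570589 / 1595088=2742.53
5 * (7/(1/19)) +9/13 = 8654/13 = 665.69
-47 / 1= -47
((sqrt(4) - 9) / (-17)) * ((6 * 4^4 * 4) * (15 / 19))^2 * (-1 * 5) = -297271296000 / 6137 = -48439187.88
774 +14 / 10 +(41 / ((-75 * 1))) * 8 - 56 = 53627 / 75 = 715.03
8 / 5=1.60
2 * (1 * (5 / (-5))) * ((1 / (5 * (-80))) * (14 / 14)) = 1 / 200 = 0.00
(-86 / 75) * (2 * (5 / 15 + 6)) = -3268 / 225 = -14.52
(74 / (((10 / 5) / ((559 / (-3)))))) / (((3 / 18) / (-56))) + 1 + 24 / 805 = 2316497.03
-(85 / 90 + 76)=-1385 / 18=-76.94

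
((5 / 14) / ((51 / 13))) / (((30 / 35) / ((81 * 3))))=1755 / 68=25.81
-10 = -10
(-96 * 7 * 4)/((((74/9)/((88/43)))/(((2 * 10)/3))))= -7096320/1591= -4460.29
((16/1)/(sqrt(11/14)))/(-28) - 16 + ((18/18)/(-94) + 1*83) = 6297/94 - 4*sqrt(154)/77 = 66.34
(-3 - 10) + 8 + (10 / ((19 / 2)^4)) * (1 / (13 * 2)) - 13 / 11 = -115202884 / 18635903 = -6.18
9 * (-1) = -9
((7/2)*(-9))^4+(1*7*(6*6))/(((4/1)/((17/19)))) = 984616.43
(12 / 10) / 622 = 3 / 1555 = 0.00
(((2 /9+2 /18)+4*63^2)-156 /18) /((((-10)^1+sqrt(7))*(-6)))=47603*sqrt(7) /1674+238015 /837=359.60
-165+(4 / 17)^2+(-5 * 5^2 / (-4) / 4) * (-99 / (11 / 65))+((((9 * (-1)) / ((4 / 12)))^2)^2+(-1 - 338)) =2433919819 / 4624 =526366.74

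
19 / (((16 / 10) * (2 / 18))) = 855 / 8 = 106.88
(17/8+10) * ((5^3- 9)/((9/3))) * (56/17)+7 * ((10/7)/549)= 14413982/9333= 1544.41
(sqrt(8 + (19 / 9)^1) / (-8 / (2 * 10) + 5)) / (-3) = -0.23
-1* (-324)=324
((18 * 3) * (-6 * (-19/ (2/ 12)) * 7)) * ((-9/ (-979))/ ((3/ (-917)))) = -726533.76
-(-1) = 1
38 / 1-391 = -353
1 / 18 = 0.06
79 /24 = 3.29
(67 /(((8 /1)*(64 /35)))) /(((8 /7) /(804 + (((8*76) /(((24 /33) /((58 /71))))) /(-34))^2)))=4838.95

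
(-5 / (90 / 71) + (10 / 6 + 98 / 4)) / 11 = 200 / 99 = 2.02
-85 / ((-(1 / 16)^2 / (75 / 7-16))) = -805120 / 7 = -115017.14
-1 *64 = -64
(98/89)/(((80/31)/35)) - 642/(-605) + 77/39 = 301881211/16799640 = 17.97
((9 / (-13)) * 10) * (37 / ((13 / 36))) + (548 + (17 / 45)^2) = -55168859 / 342225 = -161.21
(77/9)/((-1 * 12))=-77/108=-0.71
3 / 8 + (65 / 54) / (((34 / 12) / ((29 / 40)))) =209 / 306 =0.68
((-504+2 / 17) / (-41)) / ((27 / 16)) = 137056 / 18819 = 7.28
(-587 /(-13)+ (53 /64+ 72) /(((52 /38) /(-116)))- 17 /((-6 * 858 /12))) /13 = -84130547 /178464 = -471.41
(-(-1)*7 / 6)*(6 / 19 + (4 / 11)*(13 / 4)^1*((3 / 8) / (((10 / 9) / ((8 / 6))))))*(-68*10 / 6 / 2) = -140539 / 2508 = -56.04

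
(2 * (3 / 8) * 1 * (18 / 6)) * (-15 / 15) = -9 / 4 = -2.25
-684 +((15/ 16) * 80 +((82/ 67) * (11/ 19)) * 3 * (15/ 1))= -734667/ 1273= -577.11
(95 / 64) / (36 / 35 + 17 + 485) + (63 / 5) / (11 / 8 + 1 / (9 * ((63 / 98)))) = 46016504891 / 5650821760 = 8.14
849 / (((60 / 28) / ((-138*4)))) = -1093512 / 5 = -218702.40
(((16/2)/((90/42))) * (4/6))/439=0.01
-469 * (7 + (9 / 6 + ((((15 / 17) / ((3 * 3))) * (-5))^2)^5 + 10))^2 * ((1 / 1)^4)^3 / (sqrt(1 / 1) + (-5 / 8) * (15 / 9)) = 18198995638381546163865696029175909606122 / 4723699556917681191875375141408667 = 3852699.65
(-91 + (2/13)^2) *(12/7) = -184500/1183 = -155.96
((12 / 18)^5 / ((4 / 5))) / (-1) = -40 / 243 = -0.16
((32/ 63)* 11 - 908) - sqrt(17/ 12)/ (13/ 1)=-56852/ 63 - sqrt(51)/ 78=-902.50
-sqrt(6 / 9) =-sqrt(6) / 3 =-0.82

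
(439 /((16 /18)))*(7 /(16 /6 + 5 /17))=1410507 /1208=1167.64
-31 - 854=-885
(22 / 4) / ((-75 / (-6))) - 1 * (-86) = 2161 / 25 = 86.44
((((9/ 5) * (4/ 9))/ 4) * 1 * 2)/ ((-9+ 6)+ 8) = 2/ 25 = 0.08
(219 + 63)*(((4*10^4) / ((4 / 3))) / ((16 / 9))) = 4758750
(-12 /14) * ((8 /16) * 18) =-54 /7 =-7.71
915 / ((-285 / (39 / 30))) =-793 / 190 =-4.17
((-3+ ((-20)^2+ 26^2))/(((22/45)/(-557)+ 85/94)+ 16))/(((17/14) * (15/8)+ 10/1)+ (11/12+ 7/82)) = 34827188669280/7285370049593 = 4.78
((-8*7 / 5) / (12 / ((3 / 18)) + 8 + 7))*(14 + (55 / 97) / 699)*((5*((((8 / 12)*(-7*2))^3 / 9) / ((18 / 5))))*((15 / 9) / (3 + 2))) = 2917455484160 / 38702427021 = 75.38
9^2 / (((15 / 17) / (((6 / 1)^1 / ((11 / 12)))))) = 33048 / 55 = 600.87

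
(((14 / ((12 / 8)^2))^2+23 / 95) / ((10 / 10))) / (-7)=-299783 / 53865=-5.57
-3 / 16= -0.19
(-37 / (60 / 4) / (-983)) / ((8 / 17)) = 629 / 117960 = 0.01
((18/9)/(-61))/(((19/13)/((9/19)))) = -234/22021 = -0.01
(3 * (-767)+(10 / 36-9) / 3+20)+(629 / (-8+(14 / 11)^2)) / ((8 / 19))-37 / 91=-38216163919 / 15174432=-2518.46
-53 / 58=-0.91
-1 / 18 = -0.06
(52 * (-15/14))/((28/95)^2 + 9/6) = -7039500/200501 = -35.11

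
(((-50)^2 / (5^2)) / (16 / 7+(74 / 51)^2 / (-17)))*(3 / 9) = 515865 / 33457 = 15.42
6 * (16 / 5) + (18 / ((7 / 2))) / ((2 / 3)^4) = 6333 / 140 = 45.24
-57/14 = -4.07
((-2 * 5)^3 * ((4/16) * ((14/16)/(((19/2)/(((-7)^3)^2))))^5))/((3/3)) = -47352336533208097710339703242875/1267762688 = -37351104415220096547233.06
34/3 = 11.33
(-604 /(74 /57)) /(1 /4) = -68856 /37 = -1860.97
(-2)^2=4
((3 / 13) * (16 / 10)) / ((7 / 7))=24 / 65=0.37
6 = 6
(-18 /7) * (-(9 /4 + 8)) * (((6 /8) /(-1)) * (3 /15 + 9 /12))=-21033 /1120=-18.78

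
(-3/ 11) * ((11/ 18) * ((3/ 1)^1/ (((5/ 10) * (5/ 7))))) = -7/ 5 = -1.40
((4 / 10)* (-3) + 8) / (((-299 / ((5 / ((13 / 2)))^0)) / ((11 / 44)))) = -17 / 2990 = -0.01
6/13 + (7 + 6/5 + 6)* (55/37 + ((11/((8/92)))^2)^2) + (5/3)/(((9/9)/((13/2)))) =419765525895293/115440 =3636222504.29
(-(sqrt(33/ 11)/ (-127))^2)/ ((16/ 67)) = -201/ 258064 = -0.00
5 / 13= 0.38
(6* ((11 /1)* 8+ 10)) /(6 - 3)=196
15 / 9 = 5 / 3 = 1.67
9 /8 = 1.12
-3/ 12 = -0.25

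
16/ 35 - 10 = -334/ 35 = -9.54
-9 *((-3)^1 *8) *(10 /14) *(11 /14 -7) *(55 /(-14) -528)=174930030 /343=510000.09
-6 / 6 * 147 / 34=-147 / 34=-4.32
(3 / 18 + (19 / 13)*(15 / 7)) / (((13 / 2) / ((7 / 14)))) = 1801 / 7098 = 0.25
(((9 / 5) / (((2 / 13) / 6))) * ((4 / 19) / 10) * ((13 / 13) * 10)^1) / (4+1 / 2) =312 / 95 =3.28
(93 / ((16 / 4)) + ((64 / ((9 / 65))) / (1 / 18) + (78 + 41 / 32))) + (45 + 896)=299633 / 32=9363.53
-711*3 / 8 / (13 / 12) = -6399 / 26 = -246.12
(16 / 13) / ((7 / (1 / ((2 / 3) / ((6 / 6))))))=24 / 91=0.26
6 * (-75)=-450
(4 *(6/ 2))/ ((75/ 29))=116/ 25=4.64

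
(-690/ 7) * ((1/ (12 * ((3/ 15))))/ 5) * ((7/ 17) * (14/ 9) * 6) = -1610/ 51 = -31.57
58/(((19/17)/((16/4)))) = 3944/19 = 207.58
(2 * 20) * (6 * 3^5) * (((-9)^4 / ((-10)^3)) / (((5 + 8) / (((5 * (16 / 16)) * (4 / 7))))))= -84096.16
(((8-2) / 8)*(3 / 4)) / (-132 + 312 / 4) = -1 / 96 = -0.01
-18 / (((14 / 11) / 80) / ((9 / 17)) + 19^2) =-71280 / 1429679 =-0.05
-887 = -887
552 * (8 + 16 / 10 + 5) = 40296 / 5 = 8059.20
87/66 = 29/22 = 1.32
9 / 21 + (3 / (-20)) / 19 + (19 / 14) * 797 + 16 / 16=2880949 / 2660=1083.06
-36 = -36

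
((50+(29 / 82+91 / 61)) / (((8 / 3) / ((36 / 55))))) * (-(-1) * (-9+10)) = 7001937 / 550220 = 12.73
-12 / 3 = -4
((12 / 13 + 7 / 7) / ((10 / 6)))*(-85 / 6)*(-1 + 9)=-1700 / 13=-130.77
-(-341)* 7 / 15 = 2387 / 15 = 159.13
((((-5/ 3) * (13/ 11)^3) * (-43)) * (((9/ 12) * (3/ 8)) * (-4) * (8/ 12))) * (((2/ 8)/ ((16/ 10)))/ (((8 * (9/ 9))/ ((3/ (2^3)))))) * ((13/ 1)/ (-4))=92109225/ 43614208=2.11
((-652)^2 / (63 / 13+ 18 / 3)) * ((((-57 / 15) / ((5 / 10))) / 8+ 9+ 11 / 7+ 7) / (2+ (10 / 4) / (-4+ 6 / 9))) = 12859821104 / 24675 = 521168.03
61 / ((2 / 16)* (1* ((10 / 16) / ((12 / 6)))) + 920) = 7808 / 117765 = 0.07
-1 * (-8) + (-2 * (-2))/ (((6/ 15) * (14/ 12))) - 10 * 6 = -304/ 7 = -43.43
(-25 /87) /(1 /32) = -800 /87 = -9.20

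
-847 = -847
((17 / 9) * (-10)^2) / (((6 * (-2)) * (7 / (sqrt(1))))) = -425 / 189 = -2.25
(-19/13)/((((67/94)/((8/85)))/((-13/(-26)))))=-7144/74035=-0.10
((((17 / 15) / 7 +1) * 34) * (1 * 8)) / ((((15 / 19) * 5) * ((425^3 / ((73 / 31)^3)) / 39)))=187562212448 / 353128083984375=0.00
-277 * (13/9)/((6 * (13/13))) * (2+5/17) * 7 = -327691/306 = -1070.89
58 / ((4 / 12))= 174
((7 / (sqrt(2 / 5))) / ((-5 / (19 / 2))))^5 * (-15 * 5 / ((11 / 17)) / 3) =707468530181 * sqrt(10) / 14080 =158892892.63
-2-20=-22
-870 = -870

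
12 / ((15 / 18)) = 72 / 5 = 14.40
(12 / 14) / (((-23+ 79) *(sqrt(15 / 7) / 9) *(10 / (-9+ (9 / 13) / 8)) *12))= -2781 *sqrt(105) / 4076800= -0.01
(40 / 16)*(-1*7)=-35 / 2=-17.50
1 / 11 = 0.09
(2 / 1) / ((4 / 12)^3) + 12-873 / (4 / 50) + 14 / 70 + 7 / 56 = -433847 / 40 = -10846.18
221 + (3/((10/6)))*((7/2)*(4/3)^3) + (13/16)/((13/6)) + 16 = 252.31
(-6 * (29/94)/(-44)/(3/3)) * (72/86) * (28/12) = 1827/22231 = 0.08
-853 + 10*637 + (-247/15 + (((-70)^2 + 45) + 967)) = 171188/15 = 11412.53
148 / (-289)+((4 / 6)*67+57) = 87701 / 867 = 101.15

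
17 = 17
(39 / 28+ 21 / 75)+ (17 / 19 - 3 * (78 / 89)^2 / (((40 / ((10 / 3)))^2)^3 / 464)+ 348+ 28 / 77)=175682968925333 / 500619873600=350.93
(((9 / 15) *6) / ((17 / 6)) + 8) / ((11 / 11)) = 788 / 85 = 9.27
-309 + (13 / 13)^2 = -308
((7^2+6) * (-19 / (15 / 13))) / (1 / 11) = -29887 / 3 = -9962.33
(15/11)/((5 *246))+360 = 324721/902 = 360.00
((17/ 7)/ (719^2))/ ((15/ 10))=34/ 10856181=0.00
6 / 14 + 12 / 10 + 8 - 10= -13 / 35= -0.37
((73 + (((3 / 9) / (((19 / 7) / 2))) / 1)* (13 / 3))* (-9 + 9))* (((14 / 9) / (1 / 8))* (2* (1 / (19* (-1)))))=0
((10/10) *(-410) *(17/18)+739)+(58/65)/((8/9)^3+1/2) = 361510946/1025505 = 352.52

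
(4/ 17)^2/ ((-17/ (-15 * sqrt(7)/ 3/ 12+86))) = -0.28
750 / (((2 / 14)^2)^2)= 1800750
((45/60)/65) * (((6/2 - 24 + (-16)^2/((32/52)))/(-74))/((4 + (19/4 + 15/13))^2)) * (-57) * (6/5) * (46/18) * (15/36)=448799/9813325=0.05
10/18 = 5/9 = 0.56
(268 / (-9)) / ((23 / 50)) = -13400 / 207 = -64.73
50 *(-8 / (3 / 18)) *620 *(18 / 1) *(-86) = 2303424000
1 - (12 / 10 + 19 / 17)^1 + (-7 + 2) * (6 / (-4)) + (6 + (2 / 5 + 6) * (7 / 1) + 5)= 10537 / 170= 61.98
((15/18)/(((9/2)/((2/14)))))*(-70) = -50/27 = -1.85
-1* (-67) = 67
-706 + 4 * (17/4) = -689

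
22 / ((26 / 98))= 1078 / 13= 82.92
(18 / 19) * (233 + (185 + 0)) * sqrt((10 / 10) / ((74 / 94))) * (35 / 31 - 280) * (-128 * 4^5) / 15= 29914300416 * sqrt(1739) / 1147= 1087590045.37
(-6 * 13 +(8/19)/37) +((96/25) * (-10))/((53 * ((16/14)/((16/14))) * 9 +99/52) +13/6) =-20593690366/263790205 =-78.07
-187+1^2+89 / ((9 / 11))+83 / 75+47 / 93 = -527381 / 6975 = -75.61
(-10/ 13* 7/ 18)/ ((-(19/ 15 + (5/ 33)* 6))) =0.14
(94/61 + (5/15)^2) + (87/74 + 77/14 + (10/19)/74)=3216823/385947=8.33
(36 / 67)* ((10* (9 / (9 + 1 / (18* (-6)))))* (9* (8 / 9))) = 2799360 / 65057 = 43.03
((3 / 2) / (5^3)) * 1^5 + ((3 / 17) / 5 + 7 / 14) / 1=1163 / 2125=0.55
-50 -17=-67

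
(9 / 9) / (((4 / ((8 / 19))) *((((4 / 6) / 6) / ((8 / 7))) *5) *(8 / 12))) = 216 / 665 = 0.32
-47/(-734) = 47/734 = 0.06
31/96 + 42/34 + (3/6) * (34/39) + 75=1633507/21216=76.99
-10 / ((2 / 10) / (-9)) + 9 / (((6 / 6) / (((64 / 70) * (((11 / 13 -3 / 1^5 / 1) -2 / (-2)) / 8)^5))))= 1197641333925 / 2661428224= 450.00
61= 61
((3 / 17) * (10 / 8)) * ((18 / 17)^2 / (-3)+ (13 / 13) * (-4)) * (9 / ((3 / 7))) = -20.26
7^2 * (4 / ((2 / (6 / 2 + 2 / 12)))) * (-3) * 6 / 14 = -399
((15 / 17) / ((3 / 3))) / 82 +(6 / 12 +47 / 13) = 37387 / 9061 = 4.13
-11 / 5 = -2.20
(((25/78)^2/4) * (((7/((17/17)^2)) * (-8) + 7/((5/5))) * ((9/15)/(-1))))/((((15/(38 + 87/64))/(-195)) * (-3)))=15428875/119808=128.78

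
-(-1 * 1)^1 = 1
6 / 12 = 0.50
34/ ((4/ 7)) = 59.50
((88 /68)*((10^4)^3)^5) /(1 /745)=16390000000000000000000000000000000000000000000000000000000000000 /17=964117647058823529411764700000000000000000000000000000000000000.00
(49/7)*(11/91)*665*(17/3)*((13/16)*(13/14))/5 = 46189/96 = 481.14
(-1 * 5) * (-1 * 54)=270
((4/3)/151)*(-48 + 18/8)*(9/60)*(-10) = 183/302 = 0.61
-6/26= -3/13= -0.23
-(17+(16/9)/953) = -145825/8577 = -17.00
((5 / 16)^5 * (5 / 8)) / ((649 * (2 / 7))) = 0.00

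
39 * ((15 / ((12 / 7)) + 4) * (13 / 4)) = 25857 / 16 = 1616.06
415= 415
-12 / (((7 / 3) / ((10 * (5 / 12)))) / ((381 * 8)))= -457200 / 7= -65314.29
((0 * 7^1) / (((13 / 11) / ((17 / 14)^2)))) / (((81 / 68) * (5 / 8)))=0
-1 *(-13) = 13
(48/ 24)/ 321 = 2/ 321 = 0.01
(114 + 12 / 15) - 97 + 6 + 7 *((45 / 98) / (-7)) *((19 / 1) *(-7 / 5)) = 2521 / 70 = 36.01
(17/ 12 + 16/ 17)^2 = 231361/ 41616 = 5.56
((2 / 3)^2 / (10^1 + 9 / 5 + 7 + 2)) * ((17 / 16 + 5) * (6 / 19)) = 485 / 11856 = 0.04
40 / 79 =0.51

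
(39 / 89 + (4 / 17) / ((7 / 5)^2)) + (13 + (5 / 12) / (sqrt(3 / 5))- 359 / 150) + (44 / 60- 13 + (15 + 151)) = 5 * sqrt(15) / 36 + 611253079 / 3706850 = 165.44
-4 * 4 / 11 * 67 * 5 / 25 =-1072 / 55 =-19.49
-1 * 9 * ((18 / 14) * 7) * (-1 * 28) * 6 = 13608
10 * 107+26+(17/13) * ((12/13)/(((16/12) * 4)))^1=741049/676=1096.23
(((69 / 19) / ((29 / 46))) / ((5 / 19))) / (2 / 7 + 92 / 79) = 877611 / 58145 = 15.09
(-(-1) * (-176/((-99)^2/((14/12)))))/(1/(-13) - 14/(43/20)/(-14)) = -4472/82863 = -0.05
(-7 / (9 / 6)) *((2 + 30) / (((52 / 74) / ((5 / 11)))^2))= -3833200 / 61347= -62.48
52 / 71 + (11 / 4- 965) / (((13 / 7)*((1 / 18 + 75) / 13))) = -2439439 / 27406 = -89.01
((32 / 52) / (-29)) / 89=-8 / 33553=-0.00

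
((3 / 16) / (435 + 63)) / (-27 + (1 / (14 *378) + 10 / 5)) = -1323 / 87846536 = -0.00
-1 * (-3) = 3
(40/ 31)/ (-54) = -20/ 837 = -0.02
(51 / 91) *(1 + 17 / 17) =102 / 91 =1.12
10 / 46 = 5 / 23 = 0.22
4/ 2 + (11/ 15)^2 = 571/ 225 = 2.54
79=79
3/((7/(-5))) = -15/7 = -2.14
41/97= 0.42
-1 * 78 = -78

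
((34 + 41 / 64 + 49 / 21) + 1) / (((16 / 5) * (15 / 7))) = 51037 / 9216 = 5.54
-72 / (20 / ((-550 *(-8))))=-15840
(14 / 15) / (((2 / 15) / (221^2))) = 341887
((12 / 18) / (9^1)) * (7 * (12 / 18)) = 28 / 81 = 0.35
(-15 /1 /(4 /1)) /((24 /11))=-1.72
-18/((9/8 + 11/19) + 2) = -2736/563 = -4.86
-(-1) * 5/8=5/8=0.62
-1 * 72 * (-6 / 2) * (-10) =-2160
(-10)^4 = 10000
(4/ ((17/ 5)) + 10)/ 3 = 3.73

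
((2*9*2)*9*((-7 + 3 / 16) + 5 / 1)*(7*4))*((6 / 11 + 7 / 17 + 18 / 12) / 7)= -2158731 / 374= -5772.01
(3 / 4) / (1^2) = 3 / 4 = 0.75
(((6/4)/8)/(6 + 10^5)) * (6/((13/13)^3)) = 0.00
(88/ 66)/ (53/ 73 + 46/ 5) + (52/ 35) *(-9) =-5035592/ 380415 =-13.24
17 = 17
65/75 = 13/15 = 0.87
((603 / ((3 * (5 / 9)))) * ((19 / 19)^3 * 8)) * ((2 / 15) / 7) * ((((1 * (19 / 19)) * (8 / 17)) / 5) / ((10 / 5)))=38592 / 14875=2.59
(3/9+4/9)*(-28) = -196/9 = -21.78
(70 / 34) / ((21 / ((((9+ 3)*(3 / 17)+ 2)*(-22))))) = -7700 / 867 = -8.88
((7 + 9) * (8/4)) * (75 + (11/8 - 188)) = -3572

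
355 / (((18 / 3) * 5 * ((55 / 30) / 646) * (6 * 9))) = 22933 / 297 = 77.22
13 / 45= 0.29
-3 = -3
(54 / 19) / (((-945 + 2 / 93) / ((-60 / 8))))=37665 / 1669777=0.02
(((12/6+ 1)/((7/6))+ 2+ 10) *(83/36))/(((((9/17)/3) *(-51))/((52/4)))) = -48.53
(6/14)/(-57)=-1/133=-0.01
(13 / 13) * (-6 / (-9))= 2 / 3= 0.67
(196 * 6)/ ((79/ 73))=85848/ 79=1086.68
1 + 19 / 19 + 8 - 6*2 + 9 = 7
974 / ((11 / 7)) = 6818 / 11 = 619.82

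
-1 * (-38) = 38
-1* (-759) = 759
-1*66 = -66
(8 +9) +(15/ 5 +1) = 21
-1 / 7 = -0.14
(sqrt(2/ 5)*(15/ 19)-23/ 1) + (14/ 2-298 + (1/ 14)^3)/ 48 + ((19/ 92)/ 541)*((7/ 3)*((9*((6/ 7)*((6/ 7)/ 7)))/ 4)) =-47629953661/ 1638892416 + 3*sqrt(10)/ 19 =-28.56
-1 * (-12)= 12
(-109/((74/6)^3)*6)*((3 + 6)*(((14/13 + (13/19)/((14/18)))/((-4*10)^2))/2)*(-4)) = 268816563/35031614800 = 0.01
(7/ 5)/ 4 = 7/ 20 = 0.35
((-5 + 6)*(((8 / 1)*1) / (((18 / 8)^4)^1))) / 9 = 2048 / 59049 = 0.03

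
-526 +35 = -491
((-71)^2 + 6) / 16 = 5047 / 16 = 315.44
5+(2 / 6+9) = 14.33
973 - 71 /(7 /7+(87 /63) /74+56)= 86104277 /88607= 971.75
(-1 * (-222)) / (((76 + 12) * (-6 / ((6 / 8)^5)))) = -8991 / 90112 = -0.10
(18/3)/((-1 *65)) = -6/65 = -0.09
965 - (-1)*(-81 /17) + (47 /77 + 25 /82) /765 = 4638143899 /4830210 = 960.24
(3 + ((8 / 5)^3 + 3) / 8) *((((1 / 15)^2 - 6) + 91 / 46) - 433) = -1698.69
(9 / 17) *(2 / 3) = 6 / 17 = 0.35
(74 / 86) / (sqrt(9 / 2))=37*sqrt(2) / 129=0.41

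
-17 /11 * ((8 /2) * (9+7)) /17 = -64 /11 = -5.82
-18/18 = -1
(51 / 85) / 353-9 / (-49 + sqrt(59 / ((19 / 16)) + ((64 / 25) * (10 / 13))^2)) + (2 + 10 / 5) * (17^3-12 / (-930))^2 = 7020 * sqrt(567321) / 188440579 + 154300855289722297457532 / 1598131573397675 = 96550783.37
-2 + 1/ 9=-17/ 9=-1.89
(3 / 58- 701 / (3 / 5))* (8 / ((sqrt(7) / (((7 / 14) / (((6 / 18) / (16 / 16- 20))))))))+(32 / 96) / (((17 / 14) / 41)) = 100688.97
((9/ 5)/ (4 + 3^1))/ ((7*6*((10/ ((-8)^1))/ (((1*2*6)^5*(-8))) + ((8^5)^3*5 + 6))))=11943936/ 343195908883854878639305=0.00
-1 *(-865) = 865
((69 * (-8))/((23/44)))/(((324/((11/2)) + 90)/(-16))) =30976/273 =113.47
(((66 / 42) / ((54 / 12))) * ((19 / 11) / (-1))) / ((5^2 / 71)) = -2698 / 1575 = -1.71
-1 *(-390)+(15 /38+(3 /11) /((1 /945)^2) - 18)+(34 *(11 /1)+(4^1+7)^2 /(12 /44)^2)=925171525 /3762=245925.45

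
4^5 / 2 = 512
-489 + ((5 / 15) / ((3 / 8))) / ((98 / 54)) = -488.51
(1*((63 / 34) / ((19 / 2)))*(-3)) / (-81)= 7 / 969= 0.01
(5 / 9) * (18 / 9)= 10 / 9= 1.11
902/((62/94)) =1367.55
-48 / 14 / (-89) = 24 / 623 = 0.04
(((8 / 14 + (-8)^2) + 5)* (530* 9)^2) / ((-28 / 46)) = -2600563601.02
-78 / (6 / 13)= -169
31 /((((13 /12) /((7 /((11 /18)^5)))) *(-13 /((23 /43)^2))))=-2602910153088 /50325377531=-51.72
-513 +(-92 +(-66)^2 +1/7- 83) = 25677/7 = 3668.14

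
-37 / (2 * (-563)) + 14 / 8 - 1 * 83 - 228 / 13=-98.76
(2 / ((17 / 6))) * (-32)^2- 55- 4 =11285 / 17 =663.82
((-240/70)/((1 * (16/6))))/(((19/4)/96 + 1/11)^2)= -160579584/2461543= -65.24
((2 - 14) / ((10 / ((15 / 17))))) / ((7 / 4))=-72 / 119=-0.61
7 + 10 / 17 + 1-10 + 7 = 95 / 17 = 5.59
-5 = -5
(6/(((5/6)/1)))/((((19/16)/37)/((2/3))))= 14208/95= 149.56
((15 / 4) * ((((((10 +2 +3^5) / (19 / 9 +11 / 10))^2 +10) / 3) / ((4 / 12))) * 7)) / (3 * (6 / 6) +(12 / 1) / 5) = 159721625 / 5202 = 30703.89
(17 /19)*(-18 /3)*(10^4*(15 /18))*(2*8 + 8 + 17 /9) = -198050000 /171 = -1158187.13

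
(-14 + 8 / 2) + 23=13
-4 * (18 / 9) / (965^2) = -8 / 931225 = -0.00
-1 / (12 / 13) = -13 / 12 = -1.08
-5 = -5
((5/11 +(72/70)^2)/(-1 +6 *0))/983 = -20381/13245925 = -0.00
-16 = -16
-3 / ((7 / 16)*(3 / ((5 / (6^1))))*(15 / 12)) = -32 / 21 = -1.52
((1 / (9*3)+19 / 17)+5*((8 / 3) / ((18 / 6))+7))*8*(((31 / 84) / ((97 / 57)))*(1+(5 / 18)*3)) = 120736165 / 934983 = 129.13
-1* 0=0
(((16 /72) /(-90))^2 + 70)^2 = 131830606026001 /26904200625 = 4900.00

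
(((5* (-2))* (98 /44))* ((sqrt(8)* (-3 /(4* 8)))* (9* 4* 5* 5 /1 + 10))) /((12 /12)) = 334425* sqrt(2) /88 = 5374.41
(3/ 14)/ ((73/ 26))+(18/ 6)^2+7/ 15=73147/ 7665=9.54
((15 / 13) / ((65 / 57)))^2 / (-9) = -3249 / 28561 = -0.11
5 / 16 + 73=1173 / 16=73.31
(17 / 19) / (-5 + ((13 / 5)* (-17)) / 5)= -0.06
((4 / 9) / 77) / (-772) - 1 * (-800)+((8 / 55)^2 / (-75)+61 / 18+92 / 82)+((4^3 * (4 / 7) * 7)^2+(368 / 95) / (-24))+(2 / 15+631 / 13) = 412144075269446519 / 6208015563750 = 66389.02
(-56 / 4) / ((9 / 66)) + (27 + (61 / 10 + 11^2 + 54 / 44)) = 8689 / 165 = 52.66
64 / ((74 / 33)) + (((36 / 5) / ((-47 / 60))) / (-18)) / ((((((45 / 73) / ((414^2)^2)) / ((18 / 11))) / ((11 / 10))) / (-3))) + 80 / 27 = -154248947429099504 / 1173825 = -131407107046.71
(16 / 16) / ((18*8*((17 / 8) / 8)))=4 / 153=0.03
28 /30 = 0.93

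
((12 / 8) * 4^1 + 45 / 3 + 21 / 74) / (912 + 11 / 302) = 47565 / 2038219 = 0.02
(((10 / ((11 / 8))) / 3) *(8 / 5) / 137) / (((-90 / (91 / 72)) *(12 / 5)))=-0.00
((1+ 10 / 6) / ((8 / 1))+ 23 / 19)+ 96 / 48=202 / 57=3.54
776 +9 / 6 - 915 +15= -245 / 2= -122.50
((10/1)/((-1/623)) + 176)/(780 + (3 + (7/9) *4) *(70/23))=-626589/82655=-7.58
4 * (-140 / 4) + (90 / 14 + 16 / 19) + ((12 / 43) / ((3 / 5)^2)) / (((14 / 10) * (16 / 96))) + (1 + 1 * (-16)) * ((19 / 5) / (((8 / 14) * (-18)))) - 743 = -118982477 / 137256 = -866.87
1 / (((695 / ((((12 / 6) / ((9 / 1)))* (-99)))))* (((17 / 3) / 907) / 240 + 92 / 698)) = -1002808224 / 4176362447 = -0.24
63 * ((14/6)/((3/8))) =392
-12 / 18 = -2 / 3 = -0.67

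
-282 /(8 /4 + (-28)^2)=-47 /131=-0.36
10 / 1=10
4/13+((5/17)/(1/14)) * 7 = 6438/221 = 29.13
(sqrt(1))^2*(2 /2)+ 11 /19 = 30 /19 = 1.58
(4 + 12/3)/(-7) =-8/7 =-1.14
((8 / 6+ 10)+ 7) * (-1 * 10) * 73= -40150 / 3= -13383.33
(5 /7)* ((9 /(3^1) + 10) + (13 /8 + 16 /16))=625 /56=11.16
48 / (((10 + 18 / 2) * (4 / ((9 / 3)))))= 36 / 19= 1.89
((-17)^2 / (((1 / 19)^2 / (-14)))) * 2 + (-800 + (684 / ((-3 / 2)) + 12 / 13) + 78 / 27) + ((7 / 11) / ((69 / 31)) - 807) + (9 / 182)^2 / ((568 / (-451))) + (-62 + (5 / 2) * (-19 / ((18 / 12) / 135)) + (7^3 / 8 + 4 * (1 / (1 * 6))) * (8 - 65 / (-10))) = -125393026677703501 / 42840461664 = -2926976.55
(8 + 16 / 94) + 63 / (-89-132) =81903 / 10387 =7.89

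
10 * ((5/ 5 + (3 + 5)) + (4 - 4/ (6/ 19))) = 10/ 3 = 3.33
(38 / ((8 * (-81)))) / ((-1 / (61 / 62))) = 1159 / 20088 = 0.06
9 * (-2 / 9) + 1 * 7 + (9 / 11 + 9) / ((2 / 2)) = 163 / 11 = 14.82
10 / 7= 1.43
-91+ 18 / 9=-89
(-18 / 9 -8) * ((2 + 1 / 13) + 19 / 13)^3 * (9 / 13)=-8760240 / 28561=-306.72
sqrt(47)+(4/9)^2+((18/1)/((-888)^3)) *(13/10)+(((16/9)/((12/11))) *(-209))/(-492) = 127726600003/143546549760+sqrt(47) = 7.75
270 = 270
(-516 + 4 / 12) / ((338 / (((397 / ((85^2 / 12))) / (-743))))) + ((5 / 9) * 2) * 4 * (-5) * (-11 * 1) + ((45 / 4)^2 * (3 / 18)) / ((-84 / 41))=234.15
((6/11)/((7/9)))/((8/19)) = 513/308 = 1.67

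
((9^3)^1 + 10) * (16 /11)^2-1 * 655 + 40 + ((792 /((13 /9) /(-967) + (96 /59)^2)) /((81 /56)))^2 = 34033162344525298962281 /777531638866227025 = 43770.77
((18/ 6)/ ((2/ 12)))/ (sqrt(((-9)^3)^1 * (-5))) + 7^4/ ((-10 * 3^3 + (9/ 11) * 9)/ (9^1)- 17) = -51.69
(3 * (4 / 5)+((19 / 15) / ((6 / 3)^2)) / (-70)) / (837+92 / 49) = 70427 / 24663000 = 0.00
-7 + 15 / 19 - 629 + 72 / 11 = -131391 / 209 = -628.67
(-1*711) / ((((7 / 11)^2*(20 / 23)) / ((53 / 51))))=-34957263 / 16660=-2098.28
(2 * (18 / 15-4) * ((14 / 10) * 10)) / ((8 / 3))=-147 / 5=-29.40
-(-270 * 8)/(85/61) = 26352/17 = 1550.12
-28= -28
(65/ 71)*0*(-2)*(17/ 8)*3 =0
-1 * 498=-498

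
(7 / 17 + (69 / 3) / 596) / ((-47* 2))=-4563 / 952408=-0.00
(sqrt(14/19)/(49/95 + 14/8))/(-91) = -20*sqrt(266)/78351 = -0.00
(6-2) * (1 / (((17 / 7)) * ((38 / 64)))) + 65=21891 / 323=67.77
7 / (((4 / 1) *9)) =0.19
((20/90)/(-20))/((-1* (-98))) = -1/8820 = -0.00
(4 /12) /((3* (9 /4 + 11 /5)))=0.02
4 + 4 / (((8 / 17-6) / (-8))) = 460 / 47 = 9.79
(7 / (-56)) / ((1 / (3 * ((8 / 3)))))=-1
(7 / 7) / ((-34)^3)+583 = 22914231 / 39304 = 583.00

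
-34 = -34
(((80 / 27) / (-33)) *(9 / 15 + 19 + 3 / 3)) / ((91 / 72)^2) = -105472 / 91091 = -1.16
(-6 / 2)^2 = 9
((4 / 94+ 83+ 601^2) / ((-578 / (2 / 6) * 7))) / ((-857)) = 8490175 / 244453251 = 0.03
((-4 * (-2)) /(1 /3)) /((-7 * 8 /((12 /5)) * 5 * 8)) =-9 /350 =-0.03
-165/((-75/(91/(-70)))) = -143/50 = -2.86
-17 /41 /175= -17 /7175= -0.00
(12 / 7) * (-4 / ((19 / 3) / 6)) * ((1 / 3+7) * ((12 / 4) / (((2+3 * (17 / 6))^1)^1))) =-13.61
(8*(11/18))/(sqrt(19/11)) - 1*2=-2 + 44*sqrt(209)/171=1.72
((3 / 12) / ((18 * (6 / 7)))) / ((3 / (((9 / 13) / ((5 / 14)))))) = 0.01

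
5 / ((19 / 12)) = 60 / 19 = 3.16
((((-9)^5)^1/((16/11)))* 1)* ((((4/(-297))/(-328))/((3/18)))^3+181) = -61277461397100/8339441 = -7347909.94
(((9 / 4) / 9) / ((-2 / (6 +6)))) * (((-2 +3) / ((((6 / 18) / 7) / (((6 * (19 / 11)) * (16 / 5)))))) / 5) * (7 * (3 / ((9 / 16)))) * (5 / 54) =-119168 / 165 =-722.23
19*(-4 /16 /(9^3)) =-19 /2916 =-0.01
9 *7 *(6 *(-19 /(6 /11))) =-13167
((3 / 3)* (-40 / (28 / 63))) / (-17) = 90 / 17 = 5.29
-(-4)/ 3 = 4/ 3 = 1.33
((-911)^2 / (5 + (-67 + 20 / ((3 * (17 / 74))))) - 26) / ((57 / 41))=-18119.18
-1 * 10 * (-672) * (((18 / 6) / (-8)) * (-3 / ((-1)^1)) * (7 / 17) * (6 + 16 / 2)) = -740880 / 17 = -43581.18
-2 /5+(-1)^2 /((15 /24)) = 1.20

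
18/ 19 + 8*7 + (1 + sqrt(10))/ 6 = sqrt(10)/ 6 + 6511/ 114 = 57.64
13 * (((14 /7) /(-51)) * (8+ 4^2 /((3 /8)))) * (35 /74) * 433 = -29946280 /5661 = -5289.93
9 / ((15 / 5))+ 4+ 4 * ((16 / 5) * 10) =135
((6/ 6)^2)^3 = 1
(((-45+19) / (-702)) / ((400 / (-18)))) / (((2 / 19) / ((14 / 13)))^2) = -17689 / 101400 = -0.17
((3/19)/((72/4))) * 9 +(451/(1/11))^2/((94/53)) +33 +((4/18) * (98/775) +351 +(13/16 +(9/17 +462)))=23511349990032391/1694199600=13877556.10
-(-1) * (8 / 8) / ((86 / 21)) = 21 / 86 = 0.24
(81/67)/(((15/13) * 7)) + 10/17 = 29417/39865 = 0.74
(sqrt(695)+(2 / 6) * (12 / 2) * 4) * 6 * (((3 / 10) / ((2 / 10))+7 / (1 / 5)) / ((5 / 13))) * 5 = 97831.04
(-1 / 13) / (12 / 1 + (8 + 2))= -1 / 286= -0.00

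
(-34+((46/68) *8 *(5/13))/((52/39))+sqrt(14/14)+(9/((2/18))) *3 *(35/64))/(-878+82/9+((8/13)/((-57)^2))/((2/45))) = -0.12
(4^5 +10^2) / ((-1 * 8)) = -281 / 2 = -140.50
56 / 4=14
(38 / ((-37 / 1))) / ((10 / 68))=-1292 / 185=-6.98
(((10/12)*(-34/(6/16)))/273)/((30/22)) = -1496/7371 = -0.20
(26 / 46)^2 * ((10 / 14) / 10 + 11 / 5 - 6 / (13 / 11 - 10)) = 3387267 / 3591910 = 0.94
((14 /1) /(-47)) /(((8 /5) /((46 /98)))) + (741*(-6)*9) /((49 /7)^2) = -7523437 /9212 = -816.70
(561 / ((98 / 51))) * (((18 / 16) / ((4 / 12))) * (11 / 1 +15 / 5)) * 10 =137945.89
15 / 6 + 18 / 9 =9 / 2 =4.50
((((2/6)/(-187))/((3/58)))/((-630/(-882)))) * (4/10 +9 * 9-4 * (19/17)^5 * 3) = -174302238754/59740483275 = -2.92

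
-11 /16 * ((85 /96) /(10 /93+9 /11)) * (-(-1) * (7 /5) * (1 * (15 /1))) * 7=-46868745 /484864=-96.66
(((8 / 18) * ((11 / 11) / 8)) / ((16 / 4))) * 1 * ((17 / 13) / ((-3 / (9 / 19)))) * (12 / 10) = -17 / 4940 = -0.00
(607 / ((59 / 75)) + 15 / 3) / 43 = 45820 / 2537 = 18.06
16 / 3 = 5.33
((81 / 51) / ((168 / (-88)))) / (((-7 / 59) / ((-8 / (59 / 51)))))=-2376 / 49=-48.49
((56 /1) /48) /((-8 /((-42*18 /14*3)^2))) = -15309 /4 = -3827.25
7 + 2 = 9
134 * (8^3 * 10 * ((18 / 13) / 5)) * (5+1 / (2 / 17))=33343488 / 13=2564883.69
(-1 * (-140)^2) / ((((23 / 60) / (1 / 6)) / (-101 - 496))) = 117012000 / 23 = 5087478.26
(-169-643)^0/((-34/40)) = -20/17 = -1.18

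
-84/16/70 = -3/40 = -0.08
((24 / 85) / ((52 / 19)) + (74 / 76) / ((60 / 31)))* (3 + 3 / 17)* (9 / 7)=24743151 / 9993620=2.48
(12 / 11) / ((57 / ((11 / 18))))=2 / 171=0.01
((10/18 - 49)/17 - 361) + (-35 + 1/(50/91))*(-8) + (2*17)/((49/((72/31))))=-562413823/5810175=-96.80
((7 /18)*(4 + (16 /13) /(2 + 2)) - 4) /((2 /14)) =-1904 /117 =-16.27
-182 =-182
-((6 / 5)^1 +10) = -56 / 5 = -11.20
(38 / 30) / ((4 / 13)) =247 / 60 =4.12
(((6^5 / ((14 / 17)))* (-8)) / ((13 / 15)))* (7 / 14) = -43579.78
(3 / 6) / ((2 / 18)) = 4.50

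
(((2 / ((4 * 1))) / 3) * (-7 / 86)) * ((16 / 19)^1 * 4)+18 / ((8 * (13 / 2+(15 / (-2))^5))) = -85203176 / 1860718317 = -0.05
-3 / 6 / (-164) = 1 / 328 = 0.00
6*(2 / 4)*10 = 30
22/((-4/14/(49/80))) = -3773/80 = -47.16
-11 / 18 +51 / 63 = 25 / 126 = 0.20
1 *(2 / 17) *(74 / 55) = 148 / 935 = 0.16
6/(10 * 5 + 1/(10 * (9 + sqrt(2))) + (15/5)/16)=3840 * sqrt(2)/1274075999 + 152283360/1274075999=0.12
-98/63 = -1.56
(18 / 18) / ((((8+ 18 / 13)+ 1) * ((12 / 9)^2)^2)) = 39 / 1280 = 0.03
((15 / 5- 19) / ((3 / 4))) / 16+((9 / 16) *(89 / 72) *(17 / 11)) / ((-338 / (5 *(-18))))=-747553 / 713856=-1.05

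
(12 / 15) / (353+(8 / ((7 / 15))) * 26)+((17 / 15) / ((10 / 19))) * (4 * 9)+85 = 22716373 / 139775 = 162.52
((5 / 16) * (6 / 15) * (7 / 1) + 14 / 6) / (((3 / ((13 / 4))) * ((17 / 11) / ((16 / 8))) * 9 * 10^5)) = 11011 / 2203200000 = 0.00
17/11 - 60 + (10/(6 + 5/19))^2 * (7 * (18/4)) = 486161/22253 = 21.85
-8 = -8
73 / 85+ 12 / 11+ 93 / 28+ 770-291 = 484.27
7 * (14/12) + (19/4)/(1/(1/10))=1037/120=8.64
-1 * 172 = -172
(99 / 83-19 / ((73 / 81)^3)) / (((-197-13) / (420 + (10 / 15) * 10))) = 11371659008 / 226018877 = 50.31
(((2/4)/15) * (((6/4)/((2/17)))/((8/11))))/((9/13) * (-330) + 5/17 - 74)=-41327/21369280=-0.00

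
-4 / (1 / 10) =-40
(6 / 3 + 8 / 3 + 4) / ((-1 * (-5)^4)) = -26 / 1875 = -0.01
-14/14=-1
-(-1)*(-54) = -54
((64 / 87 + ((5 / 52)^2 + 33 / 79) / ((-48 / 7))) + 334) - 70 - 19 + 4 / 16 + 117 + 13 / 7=759281256101 / 2081474304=364.78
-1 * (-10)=10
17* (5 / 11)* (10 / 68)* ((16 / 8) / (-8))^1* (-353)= 8825 / 88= 100.28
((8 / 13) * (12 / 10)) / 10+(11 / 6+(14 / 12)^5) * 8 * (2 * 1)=10107139 / 157950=63.99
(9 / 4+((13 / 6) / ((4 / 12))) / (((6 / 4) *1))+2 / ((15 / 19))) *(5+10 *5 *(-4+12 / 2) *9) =99007 / 12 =8250.58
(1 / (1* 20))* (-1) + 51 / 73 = 947 / 1460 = 0.65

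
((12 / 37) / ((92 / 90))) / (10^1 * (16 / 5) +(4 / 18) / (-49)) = 11907 / 1200761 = 0.01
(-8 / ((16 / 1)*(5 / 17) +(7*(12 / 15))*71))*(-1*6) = 1020 / 8549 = 0.12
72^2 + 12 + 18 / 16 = 5197.12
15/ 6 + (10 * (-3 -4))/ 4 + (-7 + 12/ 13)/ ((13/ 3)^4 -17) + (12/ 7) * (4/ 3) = -31496681/ 2473744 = -12.73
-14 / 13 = -1.08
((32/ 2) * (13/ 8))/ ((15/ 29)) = 754/ 15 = 50.27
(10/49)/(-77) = -10/3773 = -0.00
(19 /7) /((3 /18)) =114 /7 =16.29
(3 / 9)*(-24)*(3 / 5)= -24 / 5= -4.80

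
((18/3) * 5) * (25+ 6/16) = 3045/4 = 761.25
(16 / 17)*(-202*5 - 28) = -16608 / 17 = -976.94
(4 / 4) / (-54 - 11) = -1 / 65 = -0.02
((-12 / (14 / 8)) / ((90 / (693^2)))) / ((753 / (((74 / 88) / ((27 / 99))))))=-188034 / 1255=-149.83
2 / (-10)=-1 / 5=-0.20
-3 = -3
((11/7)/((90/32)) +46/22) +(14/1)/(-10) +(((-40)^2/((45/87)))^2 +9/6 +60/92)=305031481243/31878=9568714.51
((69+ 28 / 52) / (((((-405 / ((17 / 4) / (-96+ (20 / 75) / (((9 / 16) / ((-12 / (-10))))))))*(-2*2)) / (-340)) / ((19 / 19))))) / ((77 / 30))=4082125 / 16120104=0.25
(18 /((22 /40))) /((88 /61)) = 2745 /121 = 22.69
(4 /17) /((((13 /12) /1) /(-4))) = -192 /221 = -0.87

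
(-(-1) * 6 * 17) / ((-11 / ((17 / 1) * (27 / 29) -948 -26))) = 2834274 / 319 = 8884.87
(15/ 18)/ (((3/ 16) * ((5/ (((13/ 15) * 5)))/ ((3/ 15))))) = 104/ 135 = 0.77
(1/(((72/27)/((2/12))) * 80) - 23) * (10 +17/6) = -755601/2560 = -295.16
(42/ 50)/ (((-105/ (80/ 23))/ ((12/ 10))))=-0.03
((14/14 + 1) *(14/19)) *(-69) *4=-7728/19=-406.74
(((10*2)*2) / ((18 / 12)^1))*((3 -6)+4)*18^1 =480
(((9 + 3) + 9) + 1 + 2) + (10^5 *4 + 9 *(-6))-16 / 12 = 1199906 / 3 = 399968.67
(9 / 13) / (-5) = -9 / 65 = -0.14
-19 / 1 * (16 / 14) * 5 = -760 / 7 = -108.57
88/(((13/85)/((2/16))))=935/13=71.92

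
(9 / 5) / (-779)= -9 / 3895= -0.00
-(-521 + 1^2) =520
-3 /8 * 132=-99 /2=-49.50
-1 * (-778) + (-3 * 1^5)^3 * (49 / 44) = 32909 / 44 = 747.93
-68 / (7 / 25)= -1700 / 7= -242.86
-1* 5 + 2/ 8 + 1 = -15/ 4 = -3.75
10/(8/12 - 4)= -3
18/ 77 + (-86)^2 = 569510/ 77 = 7396.23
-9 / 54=-1 / 6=-0.17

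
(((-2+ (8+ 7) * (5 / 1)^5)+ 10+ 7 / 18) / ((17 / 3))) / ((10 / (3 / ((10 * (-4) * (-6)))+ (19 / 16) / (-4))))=-76794991 / 326400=-235.28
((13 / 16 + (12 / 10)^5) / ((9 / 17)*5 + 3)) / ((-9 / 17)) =-47696849 / 43200000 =-1.10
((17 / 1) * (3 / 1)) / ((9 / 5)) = 85 / 3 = 28.33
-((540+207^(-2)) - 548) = 342791/42849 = 8.00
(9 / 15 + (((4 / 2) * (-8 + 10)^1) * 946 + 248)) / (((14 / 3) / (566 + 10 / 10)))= 4899609 / 10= 489960.90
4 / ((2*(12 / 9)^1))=3 / 2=1.50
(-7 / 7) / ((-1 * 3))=0.33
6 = 6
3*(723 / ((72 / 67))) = 16147 / 8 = 2018.38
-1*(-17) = 17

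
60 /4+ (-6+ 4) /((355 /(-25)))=1075 /71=15.14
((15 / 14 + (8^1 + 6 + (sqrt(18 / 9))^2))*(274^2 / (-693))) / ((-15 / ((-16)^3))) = -36747599872 / 72765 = -505017.52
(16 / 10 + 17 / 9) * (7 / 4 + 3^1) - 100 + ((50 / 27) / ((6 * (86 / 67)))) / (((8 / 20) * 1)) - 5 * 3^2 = -2226101 / 17415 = -127.83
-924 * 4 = -3696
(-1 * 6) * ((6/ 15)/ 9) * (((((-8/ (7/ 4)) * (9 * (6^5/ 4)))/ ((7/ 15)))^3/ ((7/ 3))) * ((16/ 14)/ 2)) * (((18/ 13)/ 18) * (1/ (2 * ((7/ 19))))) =18005849085622144204800/ 524596891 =34323209676860.52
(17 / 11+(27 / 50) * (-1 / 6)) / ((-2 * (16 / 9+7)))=-14409 / 173800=-0.08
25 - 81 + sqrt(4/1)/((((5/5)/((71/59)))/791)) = 109018/59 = 1847.76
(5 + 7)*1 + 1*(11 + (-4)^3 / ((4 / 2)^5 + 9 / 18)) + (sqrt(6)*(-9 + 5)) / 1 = 1367 / 65 -4*sqrt(6) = 11.23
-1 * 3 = -3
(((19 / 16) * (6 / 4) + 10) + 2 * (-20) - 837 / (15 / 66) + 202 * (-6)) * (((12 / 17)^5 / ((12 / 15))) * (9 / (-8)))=1722662721 / 1419857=1213.26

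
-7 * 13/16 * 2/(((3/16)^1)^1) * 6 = -364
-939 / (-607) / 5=939 / 3035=0.31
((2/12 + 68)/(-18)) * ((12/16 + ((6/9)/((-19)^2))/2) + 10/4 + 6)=-16390675/467856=-35.03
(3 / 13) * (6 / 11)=18 / 143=0.13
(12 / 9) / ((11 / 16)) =64 / 33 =1.94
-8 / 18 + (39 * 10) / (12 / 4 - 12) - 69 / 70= -28201 / 630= -44.76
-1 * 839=-839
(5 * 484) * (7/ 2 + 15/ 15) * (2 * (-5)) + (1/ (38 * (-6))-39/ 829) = -20583416521/ 189012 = -108900.05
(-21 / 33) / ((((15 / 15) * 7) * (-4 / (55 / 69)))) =0.02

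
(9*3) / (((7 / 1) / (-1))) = -27 / 7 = -3.86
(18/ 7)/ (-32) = -9/ 112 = -0.08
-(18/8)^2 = -81/16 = -5.06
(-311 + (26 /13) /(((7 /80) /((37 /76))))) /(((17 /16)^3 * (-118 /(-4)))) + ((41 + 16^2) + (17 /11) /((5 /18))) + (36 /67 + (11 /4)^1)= 168987310758933 /568261064140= 297.38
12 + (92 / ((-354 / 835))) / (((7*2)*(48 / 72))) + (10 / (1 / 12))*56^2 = 310831027 / 826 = 376308.75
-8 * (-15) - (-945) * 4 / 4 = 1065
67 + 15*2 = 97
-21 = -21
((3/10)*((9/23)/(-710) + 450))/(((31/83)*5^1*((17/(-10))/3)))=-127.57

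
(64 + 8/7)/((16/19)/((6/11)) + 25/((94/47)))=51984/11207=4.64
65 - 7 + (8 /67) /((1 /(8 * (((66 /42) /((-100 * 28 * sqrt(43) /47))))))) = 58 - 2068 * sqrt(43) /3529225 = 58.00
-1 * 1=-1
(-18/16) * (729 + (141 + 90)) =-1080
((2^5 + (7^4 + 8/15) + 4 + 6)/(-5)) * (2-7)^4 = -305441.67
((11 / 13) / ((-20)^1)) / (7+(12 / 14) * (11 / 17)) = -1309 / 233740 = -0.01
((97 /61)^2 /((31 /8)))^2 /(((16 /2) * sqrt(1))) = 708234248 /13305853201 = 0.05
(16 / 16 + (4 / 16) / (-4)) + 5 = 95 / 16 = 5.94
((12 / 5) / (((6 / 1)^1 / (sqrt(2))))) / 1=0.57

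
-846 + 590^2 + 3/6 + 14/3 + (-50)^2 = 2098555/6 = 349759.17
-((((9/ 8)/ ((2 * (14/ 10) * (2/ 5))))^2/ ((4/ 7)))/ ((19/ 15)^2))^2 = -129746337890625/ 107134754750464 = -1.21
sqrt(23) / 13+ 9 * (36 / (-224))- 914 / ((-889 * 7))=-64697 / 49784+ sqrt(23) / 13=-0.93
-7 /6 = -1.17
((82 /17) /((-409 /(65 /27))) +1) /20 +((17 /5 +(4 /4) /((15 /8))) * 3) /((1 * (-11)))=-8459621 /8260164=-1.02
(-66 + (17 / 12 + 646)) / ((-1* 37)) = -6977 / 444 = -15.71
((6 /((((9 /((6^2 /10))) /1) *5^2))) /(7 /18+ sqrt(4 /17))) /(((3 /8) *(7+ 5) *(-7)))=816 /57875-1728 *sqrt(17) /405125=-0.00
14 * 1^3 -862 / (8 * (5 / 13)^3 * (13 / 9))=-648551 / 500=-1297.10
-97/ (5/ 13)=-1261/ 5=-252.20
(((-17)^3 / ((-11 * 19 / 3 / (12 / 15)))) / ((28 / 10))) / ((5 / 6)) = 176868 / 7315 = 24.18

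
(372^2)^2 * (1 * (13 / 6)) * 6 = 248951708928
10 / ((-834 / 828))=-1380 / 139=-9.93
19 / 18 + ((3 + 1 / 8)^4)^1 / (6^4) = 5993953 / 5308416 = 1.13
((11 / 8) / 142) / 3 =11 / 3408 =0.00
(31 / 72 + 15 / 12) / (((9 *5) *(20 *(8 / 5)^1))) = 121 / 103680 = 0.00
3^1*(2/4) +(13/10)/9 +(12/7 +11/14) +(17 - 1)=1813/90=20.14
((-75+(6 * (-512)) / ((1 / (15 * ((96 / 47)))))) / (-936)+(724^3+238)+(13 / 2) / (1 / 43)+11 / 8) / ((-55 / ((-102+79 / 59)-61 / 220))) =280431080718322141 / 402639600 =696481619.59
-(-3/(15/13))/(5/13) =169/25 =6.76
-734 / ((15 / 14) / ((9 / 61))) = -30828 / 305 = -101.08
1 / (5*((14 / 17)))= 17 / 70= 0.24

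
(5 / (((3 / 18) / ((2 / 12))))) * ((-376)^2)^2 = 99935866880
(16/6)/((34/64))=256/51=5.02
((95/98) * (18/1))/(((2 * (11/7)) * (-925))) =-171/28490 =-0.01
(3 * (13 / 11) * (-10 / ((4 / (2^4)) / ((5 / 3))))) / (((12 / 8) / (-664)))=3452800 / 33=104630.30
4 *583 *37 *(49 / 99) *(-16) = -6149696 / 9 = -683299.56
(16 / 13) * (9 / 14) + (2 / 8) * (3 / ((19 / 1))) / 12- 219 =-6036437 / 27664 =-218.21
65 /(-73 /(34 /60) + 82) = -1105 /796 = -1.39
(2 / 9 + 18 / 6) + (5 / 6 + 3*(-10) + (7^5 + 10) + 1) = 302257 / 18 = 16792.06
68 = 68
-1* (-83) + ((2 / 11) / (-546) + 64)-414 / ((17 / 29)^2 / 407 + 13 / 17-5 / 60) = -5060191274312 / 11004112119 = -459.85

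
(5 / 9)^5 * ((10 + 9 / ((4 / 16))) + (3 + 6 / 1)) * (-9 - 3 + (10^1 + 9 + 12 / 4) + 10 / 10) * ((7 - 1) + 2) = 15125000 / 59049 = 256.14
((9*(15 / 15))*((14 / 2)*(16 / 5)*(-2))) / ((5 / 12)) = -24192 / 25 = -967.68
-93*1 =-93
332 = 332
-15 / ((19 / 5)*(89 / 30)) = -2250 / 1691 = -1.33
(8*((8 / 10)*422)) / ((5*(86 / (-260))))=-351104 / 215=-1633.04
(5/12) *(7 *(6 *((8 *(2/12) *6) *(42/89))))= 5880/89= 66.07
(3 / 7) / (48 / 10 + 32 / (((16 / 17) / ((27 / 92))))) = 230 / 7931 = 0.03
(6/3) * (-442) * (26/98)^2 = -149396/2401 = -62.22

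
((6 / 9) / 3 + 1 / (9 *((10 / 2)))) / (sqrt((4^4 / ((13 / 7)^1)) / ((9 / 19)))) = 11 *sqrt(1729) / 31920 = 0.01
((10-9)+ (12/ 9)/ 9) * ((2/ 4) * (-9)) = -31/ 6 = -5.17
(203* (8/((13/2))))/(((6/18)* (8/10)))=12180/13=936.92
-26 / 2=-13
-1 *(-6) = 6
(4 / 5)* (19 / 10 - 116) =-2282 / 25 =-91.28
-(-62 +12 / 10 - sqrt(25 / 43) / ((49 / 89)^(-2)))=12005 *sqrt(43) / 340603 +304 / 5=61.03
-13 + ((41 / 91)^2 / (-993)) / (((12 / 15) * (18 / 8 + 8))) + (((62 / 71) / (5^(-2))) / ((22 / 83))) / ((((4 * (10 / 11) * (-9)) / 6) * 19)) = -204031177193 / 14790495356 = -13.79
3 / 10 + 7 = 73 / 10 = 7.30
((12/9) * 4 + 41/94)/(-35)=-1627/9870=-0.16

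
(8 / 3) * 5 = 40 / 3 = 13.33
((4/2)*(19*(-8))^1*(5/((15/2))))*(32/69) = -19456/207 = -93.99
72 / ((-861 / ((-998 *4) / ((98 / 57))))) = 194.16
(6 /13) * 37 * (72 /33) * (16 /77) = 85248 /11011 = 7.74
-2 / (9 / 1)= -2 / 9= -0.22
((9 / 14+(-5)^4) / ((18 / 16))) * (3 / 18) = 17518 / 189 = 92.69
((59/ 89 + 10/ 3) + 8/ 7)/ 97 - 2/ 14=-0.09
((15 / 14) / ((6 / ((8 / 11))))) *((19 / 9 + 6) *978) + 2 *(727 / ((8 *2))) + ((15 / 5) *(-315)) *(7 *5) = -59050823 / 1848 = -31953.91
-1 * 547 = -547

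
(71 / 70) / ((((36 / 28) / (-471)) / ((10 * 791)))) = -8817277 / 3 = -2939092.33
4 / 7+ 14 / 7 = 2.57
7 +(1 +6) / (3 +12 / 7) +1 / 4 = 1153 / 132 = 8.73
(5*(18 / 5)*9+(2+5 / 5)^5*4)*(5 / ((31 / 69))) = 391230 / 31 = 12620.32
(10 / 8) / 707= 5 / 2828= 0.00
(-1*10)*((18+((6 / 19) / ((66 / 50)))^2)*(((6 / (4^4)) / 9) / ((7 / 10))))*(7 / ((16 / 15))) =-49297375 / 11182336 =-4.41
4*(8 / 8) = 4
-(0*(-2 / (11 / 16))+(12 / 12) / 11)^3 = -1 / 1331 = -0.00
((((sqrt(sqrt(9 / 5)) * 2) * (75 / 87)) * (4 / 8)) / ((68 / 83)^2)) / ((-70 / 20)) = -34445 * sqrt(3) * 5^(3 / 4) / 469336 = -0.43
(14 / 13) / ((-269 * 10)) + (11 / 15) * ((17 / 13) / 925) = 30878 / 48520875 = 0.00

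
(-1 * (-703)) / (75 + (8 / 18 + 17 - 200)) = -6327 / 968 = -6.54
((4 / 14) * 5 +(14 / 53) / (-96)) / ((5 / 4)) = 25391 / 22260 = 1.14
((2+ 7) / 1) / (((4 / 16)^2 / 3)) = 432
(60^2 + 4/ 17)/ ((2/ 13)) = 397826/ 17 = 23401.53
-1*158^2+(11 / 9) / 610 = -137052349 / 5490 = -24964.00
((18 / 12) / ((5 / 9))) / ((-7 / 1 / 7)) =-27 / 10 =-2.70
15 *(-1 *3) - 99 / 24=-393 / 8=-49.12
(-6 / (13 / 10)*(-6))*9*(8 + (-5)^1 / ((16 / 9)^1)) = 33615 / 26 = 1292.88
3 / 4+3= 15 / 4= 3.75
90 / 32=45 / 16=2.81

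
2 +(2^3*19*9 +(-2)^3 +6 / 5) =6816 / 5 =1363.20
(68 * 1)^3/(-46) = -157216/23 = -6835.48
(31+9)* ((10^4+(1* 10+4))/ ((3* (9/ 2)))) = 29671.11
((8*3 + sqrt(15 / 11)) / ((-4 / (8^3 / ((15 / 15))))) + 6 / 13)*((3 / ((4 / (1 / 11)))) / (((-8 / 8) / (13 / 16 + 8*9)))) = 6990*sqrt(165) / 121 + 6343425 / 416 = 15990.67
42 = 42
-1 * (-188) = 188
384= 384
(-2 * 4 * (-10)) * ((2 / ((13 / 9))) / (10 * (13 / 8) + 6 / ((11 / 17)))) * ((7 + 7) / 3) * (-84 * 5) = -124185600 / 14599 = -8506.45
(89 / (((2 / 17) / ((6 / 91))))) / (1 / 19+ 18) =86241 / 31213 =2.76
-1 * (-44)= 44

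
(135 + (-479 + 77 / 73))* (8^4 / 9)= -34181120 / 219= -156078.17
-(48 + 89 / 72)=-3545 / 72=-49.24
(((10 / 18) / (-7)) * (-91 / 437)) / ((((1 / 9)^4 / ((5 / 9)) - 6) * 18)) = -2925 / 19113506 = -0.00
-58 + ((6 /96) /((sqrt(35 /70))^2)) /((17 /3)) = -57.98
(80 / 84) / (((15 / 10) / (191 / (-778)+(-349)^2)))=1895219740 / 24507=77333.81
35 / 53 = 0.66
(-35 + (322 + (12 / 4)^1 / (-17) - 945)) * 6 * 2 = -134268 / 17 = -7898.12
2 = 2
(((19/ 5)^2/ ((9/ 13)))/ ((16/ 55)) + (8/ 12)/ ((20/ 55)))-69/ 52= 675839/ 9360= 72.21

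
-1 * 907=-907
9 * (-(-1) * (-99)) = -891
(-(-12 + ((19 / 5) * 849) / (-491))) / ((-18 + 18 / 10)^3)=-0.00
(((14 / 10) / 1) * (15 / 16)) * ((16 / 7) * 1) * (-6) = -18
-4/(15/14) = -56/15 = -3.73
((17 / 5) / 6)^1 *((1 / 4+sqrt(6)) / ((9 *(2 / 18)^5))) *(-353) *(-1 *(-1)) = -13124187 *sqrt(6) / 10 - 13124187 / 40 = -3542860.82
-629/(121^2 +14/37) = -23273/541731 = -0.04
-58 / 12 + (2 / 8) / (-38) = -2207 / 456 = -4.84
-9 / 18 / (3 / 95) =-95 / 6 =-15.83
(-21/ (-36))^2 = 49/ 144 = 0.34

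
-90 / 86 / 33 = -15 / 473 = -0.03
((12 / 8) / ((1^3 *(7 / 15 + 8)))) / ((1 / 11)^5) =7247295 / 254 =28532.66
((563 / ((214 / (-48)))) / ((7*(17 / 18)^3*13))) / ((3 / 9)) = -236405952 / 47837881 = -4.94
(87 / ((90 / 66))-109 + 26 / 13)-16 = -296 / 5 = -59.20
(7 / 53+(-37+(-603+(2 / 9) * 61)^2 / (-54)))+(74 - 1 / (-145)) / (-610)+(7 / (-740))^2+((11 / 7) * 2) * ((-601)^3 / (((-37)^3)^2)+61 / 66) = -9528516194826859142480807 / 1473061440202454566800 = -6468.51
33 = 33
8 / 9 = 0.89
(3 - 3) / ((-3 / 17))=0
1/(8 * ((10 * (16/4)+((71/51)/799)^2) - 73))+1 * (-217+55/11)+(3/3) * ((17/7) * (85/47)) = -29942323669909937/144222724554944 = -207.61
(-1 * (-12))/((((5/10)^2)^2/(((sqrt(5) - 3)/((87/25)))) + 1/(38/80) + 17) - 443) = -0.03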